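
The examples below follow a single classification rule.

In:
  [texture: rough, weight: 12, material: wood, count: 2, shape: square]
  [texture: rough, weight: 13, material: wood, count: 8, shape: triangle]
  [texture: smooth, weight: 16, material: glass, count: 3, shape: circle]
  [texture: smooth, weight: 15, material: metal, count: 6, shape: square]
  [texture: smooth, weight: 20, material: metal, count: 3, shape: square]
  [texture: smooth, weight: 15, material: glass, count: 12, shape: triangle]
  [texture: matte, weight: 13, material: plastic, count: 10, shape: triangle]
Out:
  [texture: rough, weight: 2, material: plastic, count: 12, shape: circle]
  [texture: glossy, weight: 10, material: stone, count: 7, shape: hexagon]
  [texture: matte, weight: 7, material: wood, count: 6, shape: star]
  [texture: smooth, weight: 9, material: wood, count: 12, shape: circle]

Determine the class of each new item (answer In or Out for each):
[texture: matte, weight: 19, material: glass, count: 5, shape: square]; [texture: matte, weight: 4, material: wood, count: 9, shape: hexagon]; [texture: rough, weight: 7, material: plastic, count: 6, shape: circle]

In, Out, Out

The pattern is that an item is 'In' exactly when: weight ≥ 12.
[texture: matte, weight: 19, material: glass, count: 5, shape: square]: weight = 19, has this property → In.
[texture: matte, weight: 4, material: wood, count: 9, shape: hexagon]: weight = 4, does not satisfy this → Out.
[texture: rough, weight: 7, material: plastic, count: 6, shape: circle]: weight = 7, does not satisfy this → Out.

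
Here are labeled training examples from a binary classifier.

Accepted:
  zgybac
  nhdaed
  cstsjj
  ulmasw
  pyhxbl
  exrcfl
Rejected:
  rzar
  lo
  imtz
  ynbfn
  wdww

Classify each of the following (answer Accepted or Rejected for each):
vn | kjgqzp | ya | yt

The common property of the 'Accepted' items is: length 6. No 'Rejected' item has it.

Rejected, Accepted, Rejected, Rejected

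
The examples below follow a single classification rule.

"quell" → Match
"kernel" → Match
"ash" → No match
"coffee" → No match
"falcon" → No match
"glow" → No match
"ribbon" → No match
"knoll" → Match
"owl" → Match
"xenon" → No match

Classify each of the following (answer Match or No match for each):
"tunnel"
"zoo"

The classifier is using: ends with 'l'.
"tunnel" — ends with 'l', hence Match.
"zoo" — ends with 'o', hence No match.

Match, No match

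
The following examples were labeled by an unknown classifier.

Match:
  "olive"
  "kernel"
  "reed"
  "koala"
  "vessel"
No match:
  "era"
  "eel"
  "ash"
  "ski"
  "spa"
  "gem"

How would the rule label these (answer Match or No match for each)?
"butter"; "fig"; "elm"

The distinguishing property — length ≥ 4 — holds for all the 'Match' cases and none of the 'No match' cases.

Match, No match, No match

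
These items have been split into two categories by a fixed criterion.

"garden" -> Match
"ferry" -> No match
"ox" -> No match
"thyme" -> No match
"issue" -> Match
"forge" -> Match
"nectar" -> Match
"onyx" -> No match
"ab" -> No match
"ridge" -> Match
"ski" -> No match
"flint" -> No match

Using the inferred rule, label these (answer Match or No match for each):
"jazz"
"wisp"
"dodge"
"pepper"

One predicate separates the groups cleanly: has ≥ 2 vowels.
"jazz": 1 vowel, doesn't qualify → No match.
"wisp": 1 vowel, doesn't qualify → No match.
"dodge": 2 vowels, meets the rule → Match.
"pepper": 2 vowels, meets the rule → Match.

No match, No match, Match, Match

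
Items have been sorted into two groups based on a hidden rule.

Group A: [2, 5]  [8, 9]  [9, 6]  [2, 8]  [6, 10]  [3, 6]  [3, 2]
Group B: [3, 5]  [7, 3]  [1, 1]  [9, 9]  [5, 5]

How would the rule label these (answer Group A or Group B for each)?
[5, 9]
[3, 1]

The pattern is that an item is 'Group A' exactly when: product is even.
[5, 9] → 5·9 = 45 → Group B. [3, 1] → 3·1 = 3 → Group B.

Group B, Group B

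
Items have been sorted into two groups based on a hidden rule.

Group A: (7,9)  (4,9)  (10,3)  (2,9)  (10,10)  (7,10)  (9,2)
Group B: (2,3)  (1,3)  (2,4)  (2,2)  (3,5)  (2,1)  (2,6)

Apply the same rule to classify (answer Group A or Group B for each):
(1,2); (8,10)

Group B, Group A

A rule that fits every label: sum ≥ 11 — true of each 'Group A' example, false of each 'Group B' one.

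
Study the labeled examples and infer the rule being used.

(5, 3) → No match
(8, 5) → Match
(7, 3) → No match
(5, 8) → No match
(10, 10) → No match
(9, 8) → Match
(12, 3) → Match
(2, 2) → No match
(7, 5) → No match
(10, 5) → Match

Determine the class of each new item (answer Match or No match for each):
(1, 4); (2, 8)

The pattern is that an item is 'Match' exactly when: first > second AND sum is odd.

No match, No match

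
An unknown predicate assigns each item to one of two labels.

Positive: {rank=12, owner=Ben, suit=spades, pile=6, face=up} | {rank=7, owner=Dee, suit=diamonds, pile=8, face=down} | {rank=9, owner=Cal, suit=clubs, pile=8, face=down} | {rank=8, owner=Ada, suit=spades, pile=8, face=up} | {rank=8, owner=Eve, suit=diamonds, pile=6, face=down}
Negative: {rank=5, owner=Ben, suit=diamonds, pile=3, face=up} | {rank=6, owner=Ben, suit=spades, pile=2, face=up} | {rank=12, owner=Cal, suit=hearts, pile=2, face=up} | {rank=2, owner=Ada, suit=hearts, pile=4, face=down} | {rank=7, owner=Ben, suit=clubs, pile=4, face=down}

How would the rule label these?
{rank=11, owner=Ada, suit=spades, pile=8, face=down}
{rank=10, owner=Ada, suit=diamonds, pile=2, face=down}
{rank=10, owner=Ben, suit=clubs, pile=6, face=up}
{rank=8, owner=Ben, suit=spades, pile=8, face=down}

Positive, Negative, Positive, Positive

A rule that fits every label: pile ≥ 6 — true of each 'Positive' example, false of each 'Negative' one.
{rank=11, owner=Ada, suit=spades, pile=8, face=down} → pile = 8 → Positive.
{rank=10, owner=Ada, suit=diamonds, pile=2, face=down} → pile = 2 → Negative.
{rank=10, owner=Ben, suit=clubs, pile=6, face=up} → pile = 6 → Positive.
{rank=8, owner=Ben, suit=spades, pile=8, face=down} → pile = 8 → Positive.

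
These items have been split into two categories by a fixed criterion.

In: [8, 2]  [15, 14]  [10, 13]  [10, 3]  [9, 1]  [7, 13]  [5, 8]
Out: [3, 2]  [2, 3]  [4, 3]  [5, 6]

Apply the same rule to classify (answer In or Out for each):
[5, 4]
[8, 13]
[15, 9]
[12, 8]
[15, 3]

A rule that fits every label: max ≥ 7 — true of each 'In' example, false of each 'Out' one.

Out, In, In, In, In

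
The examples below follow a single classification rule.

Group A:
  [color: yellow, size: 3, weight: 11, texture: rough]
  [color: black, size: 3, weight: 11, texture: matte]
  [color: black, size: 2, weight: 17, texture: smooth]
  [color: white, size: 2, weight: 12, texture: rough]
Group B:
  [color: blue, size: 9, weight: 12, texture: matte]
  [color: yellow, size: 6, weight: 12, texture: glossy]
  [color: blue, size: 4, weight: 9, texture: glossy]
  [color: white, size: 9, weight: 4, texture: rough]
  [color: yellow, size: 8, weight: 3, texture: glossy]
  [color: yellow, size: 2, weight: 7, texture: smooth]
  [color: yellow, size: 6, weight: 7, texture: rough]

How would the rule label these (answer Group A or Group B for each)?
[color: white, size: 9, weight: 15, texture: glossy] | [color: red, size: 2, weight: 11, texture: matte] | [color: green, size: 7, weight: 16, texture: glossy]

Group B, Group A, Group B

The simplest hypothesis consistent with all the labels is: weight ≥ 9 AND size ≤ 3.
Group B: [color: white, size: 9, weight: 15, texture: glossy], since weight = 15, size = 9.
Group A: [color: red, size: 2, weight: 11, texture: matte], since weight = 11, size = 2.
Group B: [color: green, size: 7, weight: 16, texture: glossy], since weight = 16, size = 7.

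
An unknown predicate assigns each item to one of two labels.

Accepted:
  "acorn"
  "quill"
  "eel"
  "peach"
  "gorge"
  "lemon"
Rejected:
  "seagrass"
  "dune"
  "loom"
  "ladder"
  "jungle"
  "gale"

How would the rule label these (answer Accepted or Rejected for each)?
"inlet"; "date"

'Accepted' ⟺ odd length.
"inlet" → length 5 → Accepted.
"date" → length 4 → Rejected.

Accepted, Rejected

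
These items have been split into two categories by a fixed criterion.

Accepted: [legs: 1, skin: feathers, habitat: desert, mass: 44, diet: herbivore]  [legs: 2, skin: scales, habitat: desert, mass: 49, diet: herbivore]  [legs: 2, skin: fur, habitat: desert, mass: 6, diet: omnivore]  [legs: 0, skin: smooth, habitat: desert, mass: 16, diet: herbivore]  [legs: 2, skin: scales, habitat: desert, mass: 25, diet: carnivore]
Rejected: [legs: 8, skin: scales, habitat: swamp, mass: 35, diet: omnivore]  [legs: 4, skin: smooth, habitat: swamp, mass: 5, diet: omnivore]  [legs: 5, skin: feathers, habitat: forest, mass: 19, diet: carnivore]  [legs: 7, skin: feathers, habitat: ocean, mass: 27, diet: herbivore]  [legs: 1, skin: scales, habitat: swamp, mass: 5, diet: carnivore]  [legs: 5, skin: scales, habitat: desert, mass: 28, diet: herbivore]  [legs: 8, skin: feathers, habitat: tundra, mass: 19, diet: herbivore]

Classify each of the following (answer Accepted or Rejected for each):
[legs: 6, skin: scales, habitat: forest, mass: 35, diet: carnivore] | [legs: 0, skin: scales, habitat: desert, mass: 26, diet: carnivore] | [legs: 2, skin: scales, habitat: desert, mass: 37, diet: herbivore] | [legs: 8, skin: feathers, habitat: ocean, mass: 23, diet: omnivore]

Rejected, Accepted, Accepted, Rejected

'Accepted' ⟺ habitat is desert AND legs ≤ 2.
[legs: 6, skin: scales, habitat: forest, mass: 35, diet: carnivore]: habitat is forest, legs = 6, lacks this property → Rejected. [legs: 0, skin: scales, habitat: desert, mass: 26, diet: carnivore]: habitat is desert, legs = 0, has this property → Accepted. [legs: 2, skin: scales, habitat: desert, mass: 37, diet: herbivore]: habitat is desert, legs = 2, has this property → Accepted. [legs: 8, skin: feathers, habitat: ocean, mass: 23, diet: omnivore]: habitat is ocean, legs = 8, lacks this property → Rejected.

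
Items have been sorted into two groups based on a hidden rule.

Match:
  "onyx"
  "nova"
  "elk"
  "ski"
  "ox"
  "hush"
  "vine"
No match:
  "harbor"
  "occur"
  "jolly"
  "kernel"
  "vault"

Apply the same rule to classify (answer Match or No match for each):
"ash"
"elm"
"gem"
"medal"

The classifier is using: length ≤ 4.

Match, Match, Match, No match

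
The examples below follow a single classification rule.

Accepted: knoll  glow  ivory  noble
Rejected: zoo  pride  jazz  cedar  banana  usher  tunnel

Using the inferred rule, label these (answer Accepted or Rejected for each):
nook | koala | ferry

A rule that fits every label: length ≥ 4 AND contains 'o' — true of each 'Accepted' example, false of each 'Rejected' one.
nook → length 4, has 'o' → Accepted. koala → length 5, has 'o' → Accepted. ferry → length 5, no 'o' → Rejected.

Accepted, Accepted, Rejected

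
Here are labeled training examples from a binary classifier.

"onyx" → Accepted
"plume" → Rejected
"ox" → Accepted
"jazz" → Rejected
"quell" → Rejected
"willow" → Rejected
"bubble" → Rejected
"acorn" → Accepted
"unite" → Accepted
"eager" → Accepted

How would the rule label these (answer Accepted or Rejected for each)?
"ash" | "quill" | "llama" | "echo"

Comparing the two groups points to one rule — starts with a vowel.

Accepted, Rejected, Rejected, Accepted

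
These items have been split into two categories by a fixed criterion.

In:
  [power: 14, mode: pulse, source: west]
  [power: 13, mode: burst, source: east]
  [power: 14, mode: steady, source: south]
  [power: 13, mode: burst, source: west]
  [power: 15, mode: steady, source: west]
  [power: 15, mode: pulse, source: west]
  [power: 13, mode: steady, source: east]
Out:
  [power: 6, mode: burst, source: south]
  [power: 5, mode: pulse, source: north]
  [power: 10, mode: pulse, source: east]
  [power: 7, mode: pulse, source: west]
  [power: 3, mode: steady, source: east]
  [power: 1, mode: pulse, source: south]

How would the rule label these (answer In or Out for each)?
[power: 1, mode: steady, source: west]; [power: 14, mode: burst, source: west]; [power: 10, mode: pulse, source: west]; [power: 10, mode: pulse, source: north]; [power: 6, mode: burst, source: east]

'In' ⟺ power ≥ 13.

Out, In, Out, Out, Out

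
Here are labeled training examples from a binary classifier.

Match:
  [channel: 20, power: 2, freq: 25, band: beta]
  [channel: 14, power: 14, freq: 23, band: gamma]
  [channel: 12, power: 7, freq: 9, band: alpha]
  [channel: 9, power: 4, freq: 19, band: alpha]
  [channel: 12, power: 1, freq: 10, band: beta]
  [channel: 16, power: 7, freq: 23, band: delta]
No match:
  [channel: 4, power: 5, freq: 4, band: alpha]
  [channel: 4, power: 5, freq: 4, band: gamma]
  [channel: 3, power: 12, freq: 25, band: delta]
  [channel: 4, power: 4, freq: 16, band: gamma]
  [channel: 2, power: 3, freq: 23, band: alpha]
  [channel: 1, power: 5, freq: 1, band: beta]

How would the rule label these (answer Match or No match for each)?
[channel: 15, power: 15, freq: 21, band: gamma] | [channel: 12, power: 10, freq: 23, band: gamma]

Match, Match

One predicate separates the groups cleanly: channel ≥ 9.
[channel: 15, power: 15, freq: 21, band: gamma] → channel = 15 → Match. [channel: 12, power: 10, freq: 23, band: gamma] → channel = 12 → Match.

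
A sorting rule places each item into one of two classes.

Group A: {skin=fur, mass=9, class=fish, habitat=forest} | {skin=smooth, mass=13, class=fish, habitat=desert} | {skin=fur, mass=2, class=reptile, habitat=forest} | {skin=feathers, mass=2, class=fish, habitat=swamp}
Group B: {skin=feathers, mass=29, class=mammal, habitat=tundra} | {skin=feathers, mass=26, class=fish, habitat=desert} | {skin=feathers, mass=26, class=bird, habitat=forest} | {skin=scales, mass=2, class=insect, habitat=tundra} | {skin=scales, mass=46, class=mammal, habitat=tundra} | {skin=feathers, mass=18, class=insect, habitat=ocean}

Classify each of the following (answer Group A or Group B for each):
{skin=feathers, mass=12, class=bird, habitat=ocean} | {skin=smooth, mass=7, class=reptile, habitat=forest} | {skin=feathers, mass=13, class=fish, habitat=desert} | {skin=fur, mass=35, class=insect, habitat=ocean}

The classifier is using: skin is not scales AND mass ≤ 13.

Group A, Group A, Group A, Group B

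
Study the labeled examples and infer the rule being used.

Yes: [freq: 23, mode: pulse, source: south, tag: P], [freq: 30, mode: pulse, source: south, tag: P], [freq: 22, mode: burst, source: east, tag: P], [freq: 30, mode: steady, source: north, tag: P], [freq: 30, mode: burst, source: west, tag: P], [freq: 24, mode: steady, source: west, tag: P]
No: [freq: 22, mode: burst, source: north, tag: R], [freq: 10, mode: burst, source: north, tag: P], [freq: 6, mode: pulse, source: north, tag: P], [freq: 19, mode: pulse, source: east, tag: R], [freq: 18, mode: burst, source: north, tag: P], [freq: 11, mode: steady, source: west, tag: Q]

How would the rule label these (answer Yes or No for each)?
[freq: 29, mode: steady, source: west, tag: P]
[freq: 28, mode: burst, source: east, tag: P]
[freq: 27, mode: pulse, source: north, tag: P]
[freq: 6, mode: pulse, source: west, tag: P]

Yes, Yes, Yes, No

All 'Yes' examples share one property — tag is P AND freq ≥ 19 — and every 'No' example lacks it.
[freq: 29, mode: steady, source: west, tag: P] — tag is P, freq = 29, hence Yes.
[freq: 28, mode: burst, source: east, tag: P] — tag is P, freq = 28, hence Yes.
[freq: 27, mode: pulse, source: north, tag: P] — tag is P, freq = 27, hence Yes.
[freq: 6, mode: pulse, source: west, tag: P] — tag is P, freq = 6, hence No.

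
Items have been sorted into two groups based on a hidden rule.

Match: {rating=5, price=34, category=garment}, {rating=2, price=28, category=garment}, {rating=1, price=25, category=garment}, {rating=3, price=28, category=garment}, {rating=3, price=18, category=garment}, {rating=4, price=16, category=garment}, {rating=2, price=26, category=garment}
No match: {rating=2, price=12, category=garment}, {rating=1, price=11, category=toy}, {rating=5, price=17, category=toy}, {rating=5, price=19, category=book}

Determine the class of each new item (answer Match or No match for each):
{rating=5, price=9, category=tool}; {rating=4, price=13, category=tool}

No match, No match

One predicate separates the groups cleanly: category is garment AND price ≥ 16.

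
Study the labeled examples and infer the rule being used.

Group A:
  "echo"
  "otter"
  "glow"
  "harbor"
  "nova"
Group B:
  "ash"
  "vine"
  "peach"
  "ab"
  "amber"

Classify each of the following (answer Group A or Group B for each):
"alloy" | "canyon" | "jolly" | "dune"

Group A, Group A, Group A, Group B

'Group A' ⟺ contains 'o'.
"alloy" → has 'o' → Group A. "canyon" → has 'o' → Group A. "jolly" → has 'o' → Group A. "dune" → no 'o' → Group B.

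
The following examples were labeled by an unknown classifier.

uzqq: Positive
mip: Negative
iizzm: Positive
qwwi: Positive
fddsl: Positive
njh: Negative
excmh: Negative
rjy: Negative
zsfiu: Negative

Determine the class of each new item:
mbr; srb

Negative, Negative

Every 'Positive' example satisfies: has a double letter. None of the 'Negative' examples do.
mbr: no doubled letter — fails the rule, so Negative.
srb: no doubled letter — fails the rule, so Negative.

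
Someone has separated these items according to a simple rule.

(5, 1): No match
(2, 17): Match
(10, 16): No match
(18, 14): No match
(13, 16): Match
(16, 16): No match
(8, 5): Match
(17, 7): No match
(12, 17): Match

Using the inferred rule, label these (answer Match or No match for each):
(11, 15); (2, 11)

Every 'Match' example satisfies: sum is odd. None of the 'No match' examples do.
(11, 15): No match (11+15 = 26).
(2, 11): Match (2+11 = 13).

No match, Match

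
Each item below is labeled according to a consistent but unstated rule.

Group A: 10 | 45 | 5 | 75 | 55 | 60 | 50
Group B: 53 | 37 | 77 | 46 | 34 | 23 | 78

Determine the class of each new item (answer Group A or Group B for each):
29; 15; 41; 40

The simplest hypothesis consistent with all the labels is: multiple of 5.
29: 29 = 5·5 + 4, fails the rule → Group B. 15: 15 = 5·3, passes → Group A. 41: 41 = 5·8 + 1, fails the rule → Group B. 40: 40 = 5·8, passes → Group A.

Group B, Group A, Group B, Group A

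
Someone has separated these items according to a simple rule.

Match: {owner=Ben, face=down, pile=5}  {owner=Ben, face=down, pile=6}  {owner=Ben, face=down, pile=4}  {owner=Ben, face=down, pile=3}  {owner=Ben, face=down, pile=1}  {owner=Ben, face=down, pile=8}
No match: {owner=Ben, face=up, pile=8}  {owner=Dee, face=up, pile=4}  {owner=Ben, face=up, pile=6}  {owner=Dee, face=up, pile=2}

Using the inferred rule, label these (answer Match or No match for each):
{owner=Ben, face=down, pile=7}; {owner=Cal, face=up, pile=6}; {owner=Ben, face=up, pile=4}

The rule appears to be: face is down.
{owner=Ben, face=down, pile=7} — face is down, hence Match.
{owner=Cal, face=up, pile=6} — face is up, hence No match.
{owner=Ben, face=up, pile=4} — face is up, hence No match.

Match, No match, No match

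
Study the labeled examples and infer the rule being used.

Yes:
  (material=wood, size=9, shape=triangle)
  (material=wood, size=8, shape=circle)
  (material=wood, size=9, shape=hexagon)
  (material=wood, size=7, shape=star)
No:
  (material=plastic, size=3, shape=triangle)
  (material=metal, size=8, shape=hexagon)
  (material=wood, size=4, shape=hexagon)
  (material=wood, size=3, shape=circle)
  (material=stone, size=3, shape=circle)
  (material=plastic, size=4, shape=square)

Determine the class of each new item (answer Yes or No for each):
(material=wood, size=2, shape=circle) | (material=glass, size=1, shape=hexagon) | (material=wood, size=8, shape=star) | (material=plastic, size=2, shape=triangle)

No, No, Yes, No

One predicate separates the groups cleanly: material is wood AND size ≥ 7.
No: (material=wood, size=2, shape=circle), since material is wood, size = 2. No: (material=glass, size=1, shape=hexagon), since material is glass, size = 1. Yes: (material=wood, size=8, shape=star), since material is wood, size = 8. No: (material=plastic, size=2, shape=triangle), since material is plastic, size = 2.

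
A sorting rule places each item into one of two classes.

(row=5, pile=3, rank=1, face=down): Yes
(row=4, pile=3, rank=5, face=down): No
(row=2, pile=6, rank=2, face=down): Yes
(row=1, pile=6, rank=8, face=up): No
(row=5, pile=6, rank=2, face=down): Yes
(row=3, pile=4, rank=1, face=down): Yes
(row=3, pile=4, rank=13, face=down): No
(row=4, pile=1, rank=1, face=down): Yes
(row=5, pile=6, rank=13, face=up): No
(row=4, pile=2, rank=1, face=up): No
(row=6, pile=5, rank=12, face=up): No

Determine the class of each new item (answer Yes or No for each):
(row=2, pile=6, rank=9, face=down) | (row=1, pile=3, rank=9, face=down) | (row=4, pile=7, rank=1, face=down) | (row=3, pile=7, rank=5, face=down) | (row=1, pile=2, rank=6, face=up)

The rule appears to be: face is down AND rank ≤ 2.

No, No, Yes, No, No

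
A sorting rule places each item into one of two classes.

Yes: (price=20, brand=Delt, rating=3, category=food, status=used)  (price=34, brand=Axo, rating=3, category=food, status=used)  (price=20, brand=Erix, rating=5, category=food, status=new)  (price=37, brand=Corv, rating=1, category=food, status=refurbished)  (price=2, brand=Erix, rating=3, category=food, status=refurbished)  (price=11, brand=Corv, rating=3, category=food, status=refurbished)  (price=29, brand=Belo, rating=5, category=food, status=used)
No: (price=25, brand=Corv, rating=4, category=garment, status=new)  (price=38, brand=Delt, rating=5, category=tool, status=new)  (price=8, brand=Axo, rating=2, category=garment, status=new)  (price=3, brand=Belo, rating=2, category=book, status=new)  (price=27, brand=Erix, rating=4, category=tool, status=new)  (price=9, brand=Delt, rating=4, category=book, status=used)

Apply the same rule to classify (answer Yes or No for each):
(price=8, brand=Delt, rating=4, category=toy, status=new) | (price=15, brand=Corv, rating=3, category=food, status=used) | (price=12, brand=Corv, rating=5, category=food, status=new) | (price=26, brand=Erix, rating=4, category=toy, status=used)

The simplest hypothesis consistent with all the labels is: category is food.
(price=8, brand=Delt, rating=4, category=toy, status=new): category is toy, fails the rule → No. (price=15, brand=Corv, rating=3, category=food, status=used): category is food, satisfies this → Yes. (price=12, brand=Corv, rating=5, category=food, status=new): category is food, satisfies this → Yes. (price=26, brand=Erix, rating=4, category=toy, status=used): category is toy, fails the rule → No.

No, Yes, Yes, No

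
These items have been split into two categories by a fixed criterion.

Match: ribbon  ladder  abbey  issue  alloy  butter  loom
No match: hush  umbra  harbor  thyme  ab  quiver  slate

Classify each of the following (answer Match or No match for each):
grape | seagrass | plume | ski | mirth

'Match' ⟺ has a double letter.
grape: no doubled letter — fails this test, so No match. seagrass: 'ss' doubled — matches, so Match. plume: no doubled letter — fails this test, so No match. ski: no doubled letter — fails this test, so No match. mirth: no doubled letter — fails this test, so No match.

No match, Match, No match, No match, No match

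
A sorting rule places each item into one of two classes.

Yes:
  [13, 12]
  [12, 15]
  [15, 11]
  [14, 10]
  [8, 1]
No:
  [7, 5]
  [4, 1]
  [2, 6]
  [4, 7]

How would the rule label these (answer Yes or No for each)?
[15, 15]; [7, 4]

Yes, No

The common property of the 'Yes' items is: first ≥ 8. No 'No' item has it.
[15, 15]: Yes (first 15). [7, 4]: No (first 7).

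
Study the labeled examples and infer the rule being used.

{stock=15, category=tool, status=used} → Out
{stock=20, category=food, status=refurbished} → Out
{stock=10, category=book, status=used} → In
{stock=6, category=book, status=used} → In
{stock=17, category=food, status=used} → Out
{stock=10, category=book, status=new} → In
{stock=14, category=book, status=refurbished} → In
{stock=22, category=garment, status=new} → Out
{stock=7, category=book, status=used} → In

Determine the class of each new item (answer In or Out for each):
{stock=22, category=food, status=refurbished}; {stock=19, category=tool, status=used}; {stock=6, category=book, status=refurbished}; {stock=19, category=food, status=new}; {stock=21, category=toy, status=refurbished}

Out, Out, In, Out, Out

The rule appears to be: category is book.
{stock=22, category=food, status=refurbished} → category is food → Out.
{stock=19, category=tool, status=used} → category is tool → Out.
{stock=6, category=book, status=refurbished} → category is book → In.
{stock=19, category=food, status=new} → category is food → Out.
{stock=21, category=toy, status=refurbished} → category is toy → Out.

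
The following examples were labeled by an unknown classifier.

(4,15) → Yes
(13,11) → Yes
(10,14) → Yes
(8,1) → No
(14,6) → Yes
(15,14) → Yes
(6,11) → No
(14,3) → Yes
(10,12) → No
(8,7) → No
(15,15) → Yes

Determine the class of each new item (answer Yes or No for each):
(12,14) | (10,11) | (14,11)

Yes, No, Yes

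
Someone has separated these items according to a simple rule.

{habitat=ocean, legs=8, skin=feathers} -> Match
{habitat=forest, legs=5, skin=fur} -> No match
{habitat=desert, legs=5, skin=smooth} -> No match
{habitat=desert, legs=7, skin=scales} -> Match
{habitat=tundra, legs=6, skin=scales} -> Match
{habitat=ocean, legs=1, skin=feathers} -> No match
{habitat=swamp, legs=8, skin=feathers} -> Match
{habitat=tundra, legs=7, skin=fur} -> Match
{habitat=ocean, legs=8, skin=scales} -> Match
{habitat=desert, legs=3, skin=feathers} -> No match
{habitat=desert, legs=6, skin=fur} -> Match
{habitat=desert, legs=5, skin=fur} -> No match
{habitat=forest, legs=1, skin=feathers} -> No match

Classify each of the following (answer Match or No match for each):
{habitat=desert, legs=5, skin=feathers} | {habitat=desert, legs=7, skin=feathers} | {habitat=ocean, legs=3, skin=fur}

No match, Match, No match

All 'Match' examples share one property — legs ≥ 6 — and every 'No match' example lacks it.
{habitat=desert, legs=5, skin=feathers} → legs = 5 → No match. {habitat=desert, legs=7, skin=feathers} → legs = 7 → Match. {habitat=ocean, legs=3, skin=fur} → legs = 3 → No match.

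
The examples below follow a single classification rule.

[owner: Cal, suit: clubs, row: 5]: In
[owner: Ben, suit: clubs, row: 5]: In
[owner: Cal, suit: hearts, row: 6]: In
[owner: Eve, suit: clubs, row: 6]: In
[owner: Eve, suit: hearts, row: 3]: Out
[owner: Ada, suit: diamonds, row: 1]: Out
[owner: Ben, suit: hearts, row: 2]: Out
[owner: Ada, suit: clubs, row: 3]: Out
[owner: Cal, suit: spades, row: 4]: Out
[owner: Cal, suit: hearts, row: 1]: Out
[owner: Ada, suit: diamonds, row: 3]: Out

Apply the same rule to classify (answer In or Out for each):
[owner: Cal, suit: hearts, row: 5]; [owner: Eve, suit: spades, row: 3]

In, Out

Rule: row ≥ 5. This holds for each 'In' example and fails for each 'Out' one.
[owner: Cal, suit: hearts, row: 5]: row = 5 — passes, so In. [owner: Eve, suit: spades, row: 3]: row = 3 — fails this test, so Out.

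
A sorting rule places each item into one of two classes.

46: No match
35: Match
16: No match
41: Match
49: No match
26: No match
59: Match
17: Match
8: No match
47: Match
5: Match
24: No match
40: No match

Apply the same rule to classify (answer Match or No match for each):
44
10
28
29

No match, No match, No match, Match

The distinguishing property — ≡ 5 (mod 6) — holds for all the 'Match' cases and none of the 'No match' cases.
44: 44 mod 6 = 2, lacks this property → No match. 10: 10 mod 6 = 4, lacks this property → No match. 28: 28 mod 6 = 4, lacks this property → No match. 29: 29 mod 6 = 5, meets the rule → Match.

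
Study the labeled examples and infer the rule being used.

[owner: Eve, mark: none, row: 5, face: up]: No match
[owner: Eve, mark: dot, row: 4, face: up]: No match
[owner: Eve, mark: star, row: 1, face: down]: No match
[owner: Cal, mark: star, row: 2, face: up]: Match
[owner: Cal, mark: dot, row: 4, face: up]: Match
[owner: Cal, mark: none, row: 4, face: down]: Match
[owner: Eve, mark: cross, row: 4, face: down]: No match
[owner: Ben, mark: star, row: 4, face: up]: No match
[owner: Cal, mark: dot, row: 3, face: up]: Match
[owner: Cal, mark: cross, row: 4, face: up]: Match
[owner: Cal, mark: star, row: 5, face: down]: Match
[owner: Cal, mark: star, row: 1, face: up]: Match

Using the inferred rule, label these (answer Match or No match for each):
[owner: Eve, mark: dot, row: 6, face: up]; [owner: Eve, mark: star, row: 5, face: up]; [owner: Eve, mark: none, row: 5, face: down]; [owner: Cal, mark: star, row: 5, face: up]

The distinguishing property — owner is Cal — holds for all the 'Match' cases and none of the 'No match' cases.
[owner: Eve, mark: dot, row: 6, face: up]: owner is Eve — does not fit, so No match. [owner: Eve, mark: star, row: 5, face: up]: owner is Eve — does not fit, so No match. [owner: Eve, mark: none, row: 5, face: down]: owner is Eve — does not fit, so No match. [owner: Cal, mark: star, row: 5, face: up]: owner is Cal — meets the rule, so Match.

No match, No match, No match, Match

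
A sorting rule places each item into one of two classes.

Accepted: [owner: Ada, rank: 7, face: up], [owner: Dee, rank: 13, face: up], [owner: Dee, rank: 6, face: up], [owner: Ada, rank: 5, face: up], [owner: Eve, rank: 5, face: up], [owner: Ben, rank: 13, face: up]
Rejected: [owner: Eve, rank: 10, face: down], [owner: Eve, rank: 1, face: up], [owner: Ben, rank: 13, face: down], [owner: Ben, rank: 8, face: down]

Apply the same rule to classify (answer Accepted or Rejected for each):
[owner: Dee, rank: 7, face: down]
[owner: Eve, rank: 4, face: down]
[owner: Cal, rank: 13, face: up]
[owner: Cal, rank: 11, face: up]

Rejected, Rejected, Accepted, Accepted

Rule: face is up AND rank ≥ 5. This holds for each 'Accepted' example and fails for each 'Rejected' one.
[owner: Dee, rank: 7, face: down] → face is down, rank = 7 → Rejected.
[owner: Eve, rank: 4, face: down] → face is down, rank = 4 → Rejected.
[owner: Cal, rank: 13, face: up] → face is up, rank = 13 → Accepted.
[owner: Cal, rank: 11, face: up] → face is up, rank = 11 → Accepted.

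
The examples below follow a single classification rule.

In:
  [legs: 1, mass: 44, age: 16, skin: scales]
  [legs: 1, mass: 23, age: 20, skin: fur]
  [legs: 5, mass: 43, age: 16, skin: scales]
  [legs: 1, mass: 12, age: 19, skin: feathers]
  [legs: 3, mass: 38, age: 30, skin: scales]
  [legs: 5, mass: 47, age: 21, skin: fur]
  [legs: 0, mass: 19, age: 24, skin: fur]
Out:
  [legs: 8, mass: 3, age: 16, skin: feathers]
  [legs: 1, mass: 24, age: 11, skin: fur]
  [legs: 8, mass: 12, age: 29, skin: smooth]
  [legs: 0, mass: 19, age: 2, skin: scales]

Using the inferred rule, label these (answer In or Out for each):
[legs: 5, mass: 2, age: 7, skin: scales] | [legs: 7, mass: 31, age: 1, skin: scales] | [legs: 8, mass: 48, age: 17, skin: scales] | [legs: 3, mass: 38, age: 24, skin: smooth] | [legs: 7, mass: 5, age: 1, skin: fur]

One predicate separates the groups cleanly: legs ≤ 5 AND age ≥ 16.
[legs: 5, mass: 2, age: 7, skin: scales]: Out (legs = 5, age = 7). [legs: 7, mass: 31, age: 1, skin: scales]: Out (legs = 7, age = 1). [legs: 8, mass: 48, age: 17, skin: scales]: Out (legs = 8, age = 17). [legs: 3, mass: 38, age: 24, skin: smooth]: In (legs = 3, age = 24). [legs: 7, mass: 5, age: 1, skin: fur]: Out (legs = 7, age = 1).

Out, Out, Out, In, Out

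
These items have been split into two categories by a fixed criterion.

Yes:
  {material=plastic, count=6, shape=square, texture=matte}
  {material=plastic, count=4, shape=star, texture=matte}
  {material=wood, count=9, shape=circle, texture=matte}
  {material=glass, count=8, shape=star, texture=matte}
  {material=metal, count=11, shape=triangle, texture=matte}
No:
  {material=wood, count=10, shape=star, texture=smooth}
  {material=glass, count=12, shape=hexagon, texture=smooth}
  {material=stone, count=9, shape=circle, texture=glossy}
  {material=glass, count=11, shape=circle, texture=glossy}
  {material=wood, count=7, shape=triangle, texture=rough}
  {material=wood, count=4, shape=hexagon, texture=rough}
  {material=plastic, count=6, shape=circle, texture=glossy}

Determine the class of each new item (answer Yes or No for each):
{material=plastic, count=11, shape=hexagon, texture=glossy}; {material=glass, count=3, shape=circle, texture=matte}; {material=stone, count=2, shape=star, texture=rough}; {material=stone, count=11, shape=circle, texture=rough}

No, Yes, No, No

The common property of the 'Yes' items is: texture is matte. No 'No' item has it.
{material=plastic, count=11, shape=hexagon, texture=glossy}: texture is glossy, lacks this property → No. {material=glass, count=3, shape=circle, texture=matte}: texture is matte, meets the rule → Yes. {material=stone, count=2, shape=star, texture=rough}: texture is rough, lacks this property → No. {material=stone, count=11, shape=circle, texture=rough}: texture is rough, lacks this property → No.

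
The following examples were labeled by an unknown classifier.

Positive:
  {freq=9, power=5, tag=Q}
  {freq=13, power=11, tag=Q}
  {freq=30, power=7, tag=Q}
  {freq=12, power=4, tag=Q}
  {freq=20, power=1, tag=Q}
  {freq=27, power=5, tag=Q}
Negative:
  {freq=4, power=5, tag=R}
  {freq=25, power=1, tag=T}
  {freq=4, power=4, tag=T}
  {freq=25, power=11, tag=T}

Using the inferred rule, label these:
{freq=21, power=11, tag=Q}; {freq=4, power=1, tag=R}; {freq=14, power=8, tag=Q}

Positive, Negative, Positive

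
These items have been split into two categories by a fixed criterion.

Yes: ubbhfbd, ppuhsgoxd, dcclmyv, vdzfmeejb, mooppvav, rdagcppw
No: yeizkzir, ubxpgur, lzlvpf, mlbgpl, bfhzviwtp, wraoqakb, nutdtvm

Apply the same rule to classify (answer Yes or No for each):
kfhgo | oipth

No, No

The common property of the 'Yes' items is: has a double letter. No 'No' item has it.
kfhgo: no doubled letter, does not satisfy this → No.
oipth: no doubled letter, does not satisfy this → No.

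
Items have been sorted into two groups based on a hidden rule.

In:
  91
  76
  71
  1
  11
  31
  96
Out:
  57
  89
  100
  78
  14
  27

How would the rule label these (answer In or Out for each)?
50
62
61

Out, Out, In

Rule: ≡ 1 (mod 5). This holds for each 'In' example and fails for each 'Out' one.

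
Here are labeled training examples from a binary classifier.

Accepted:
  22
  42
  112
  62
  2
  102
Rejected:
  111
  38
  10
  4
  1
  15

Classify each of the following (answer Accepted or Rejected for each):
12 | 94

Accepted, Rejected

One predicate separates the groups cleanly: ends in digit 2.
12: last digit 2, checks out → Accepted.
94: last digit 4, lacks this property → Rejected.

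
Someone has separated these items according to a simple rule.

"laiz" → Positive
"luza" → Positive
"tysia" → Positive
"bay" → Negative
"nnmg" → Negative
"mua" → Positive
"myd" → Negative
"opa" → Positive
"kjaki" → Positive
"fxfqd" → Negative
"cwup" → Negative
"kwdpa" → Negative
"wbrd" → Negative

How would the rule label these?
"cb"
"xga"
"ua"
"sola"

Negative, Negative, Positive, Positive

All 'Positive' examples share one property — has ≥ 2 vowels — and every 'Negative' example lacks it.
Negative: "cb", since 0 vowels. Negative: "xga", since 1 vowel. Positive: "ua", since 2 vowels. Positive: "sola", since 2 vowels.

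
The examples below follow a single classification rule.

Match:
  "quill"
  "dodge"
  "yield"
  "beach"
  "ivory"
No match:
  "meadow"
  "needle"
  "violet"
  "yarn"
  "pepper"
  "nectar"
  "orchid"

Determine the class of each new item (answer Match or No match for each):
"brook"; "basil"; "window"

Match, Match, No match

The common property of the 'Match' items is: odd length. No 'No match' item has it.
"brook": length 5, passes → Match.
"basil": length 5, passes → Match.
"window": length 6, does not pass → No match.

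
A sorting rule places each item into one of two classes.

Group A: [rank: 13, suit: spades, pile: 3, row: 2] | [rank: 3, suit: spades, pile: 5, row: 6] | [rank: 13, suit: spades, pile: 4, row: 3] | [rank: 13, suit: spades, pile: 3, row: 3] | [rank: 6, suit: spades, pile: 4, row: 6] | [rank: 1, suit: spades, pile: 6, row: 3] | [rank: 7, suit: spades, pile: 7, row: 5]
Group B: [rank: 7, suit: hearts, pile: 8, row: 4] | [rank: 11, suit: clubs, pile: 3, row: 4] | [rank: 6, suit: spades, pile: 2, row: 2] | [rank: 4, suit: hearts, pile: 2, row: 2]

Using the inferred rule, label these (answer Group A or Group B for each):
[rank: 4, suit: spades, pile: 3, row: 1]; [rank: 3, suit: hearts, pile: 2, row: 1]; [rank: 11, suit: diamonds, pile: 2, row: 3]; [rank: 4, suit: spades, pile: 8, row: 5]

Every 'Group A' example satisfies: suit is spades AND pile ≥ 3. None of the 'Group B' examples do.
[rank: 4, suit: spades, pile: 3, row: 1]: Group A (suit is spades, pile = 3). [rank: 3, suit: hearts, pile: 2, row: 1]: Group B (suit is hearts, pile = 2). [rank: 11, suit: diamonds, pile: 2, row: 3]: Group B (suit is diamonds, pile = 2). [rank: 4, suit: spades, pile: 8, row: 5]: Group A (suit is spades, pile = 8).

Group A, Group B, Group B, Group A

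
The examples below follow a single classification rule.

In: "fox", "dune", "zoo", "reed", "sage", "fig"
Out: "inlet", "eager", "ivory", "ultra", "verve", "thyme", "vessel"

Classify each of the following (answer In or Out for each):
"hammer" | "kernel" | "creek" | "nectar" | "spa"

Out, Out, Out, Out, In

Every 'In' example satisfies: length ≤ 4. None of the 'Out' examples do.
"hammer" → length 6 → Out.
"kernel" → length 6 → Out.
"creek" → length 5 → Out.
"nectar" → length 6 → Out.
"spa" → length 3 → In.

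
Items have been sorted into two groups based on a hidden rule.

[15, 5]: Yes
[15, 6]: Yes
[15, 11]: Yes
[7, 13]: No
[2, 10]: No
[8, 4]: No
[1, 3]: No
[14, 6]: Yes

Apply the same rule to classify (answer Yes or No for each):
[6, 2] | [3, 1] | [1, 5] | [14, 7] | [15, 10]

The pattern is that an item is 'Yes' exactly when: first ≥ 10.

No, No, No, Yes, Yes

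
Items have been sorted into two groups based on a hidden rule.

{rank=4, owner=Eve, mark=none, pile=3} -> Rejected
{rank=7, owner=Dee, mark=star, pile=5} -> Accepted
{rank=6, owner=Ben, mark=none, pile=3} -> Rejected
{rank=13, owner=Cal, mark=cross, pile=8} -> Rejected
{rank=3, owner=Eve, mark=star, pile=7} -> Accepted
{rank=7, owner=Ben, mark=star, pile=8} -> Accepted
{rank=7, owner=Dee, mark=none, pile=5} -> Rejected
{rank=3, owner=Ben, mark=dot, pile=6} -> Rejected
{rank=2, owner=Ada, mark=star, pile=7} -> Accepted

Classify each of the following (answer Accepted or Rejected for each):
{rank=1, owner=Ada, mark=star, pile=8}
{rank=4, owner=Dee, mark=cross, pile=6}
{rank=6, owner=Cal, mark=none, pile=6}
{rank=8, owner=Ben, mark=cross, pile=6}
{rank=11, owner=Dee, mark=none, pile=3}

The rule appears to be: mark is star.

Accepted, Rejected, Rejected, Rejected, Rejected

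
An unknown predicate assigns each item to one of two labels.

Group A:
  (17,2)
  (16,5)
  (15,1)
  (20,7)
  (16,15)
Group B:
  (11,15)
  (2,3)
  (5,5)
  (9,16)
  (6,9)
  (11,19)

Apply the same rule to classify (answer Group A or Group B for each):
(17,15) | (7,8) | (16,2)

The classifier is using: first > second.
(17,15) — 17 > 15, hence Group A.
(7,8) — 7 < 8, hence Group B.
(16,2) — 16 > 2, hence Group A.

Group A, Group B, Group A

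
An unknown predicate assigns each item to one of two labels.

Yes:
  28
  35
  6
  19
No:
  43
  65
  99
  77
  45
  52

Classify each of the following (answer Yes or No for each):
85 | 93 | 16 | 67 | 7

No, No, Yes, No, Yes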